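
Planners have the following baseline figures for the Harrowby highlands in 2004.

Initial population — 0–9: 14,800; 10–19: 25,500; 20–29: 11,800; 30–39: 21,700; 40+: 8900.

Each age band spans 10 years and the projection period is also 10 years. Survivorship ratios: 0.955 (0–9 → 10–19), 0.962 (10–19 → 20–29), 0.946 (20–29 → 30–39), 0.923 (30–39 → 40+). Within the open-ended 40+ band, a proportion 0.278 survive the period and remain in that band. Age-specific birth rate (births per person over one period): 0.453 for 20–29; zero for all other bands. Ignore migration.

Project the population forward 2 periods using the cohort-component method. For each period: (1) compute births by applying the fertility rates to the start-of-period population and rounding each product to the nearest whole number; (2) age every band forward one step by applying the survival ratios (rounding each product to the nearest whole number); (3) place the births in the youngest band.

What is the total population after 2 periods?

69579

Let band 1 be 0–9 through band 5 = 40+.
After projecting period 1:
Births: 11800 * 0.453 = 5345
Band 2: 14800 * 0.955 = 14134
Band 3: 25500 * 0.962 = 24531
Band 4: 11800 * 0.946 = 11163
Band 5: 21700 * 0.923 + 8900 * 0.278 = 20029 + 2474 = 22503
→ [5345, 14134, 24531, 11163, 22503]
After projecting period 2:
Births: 24531 * 0.453 = 11113
Band 2: 5345 * 0.955 = 5104
Band 3: 14134 * 0.962 = 13597
Band 4: 24531 * 0.946 = 23206
Band 5: 11163 * 0.923 + 22503 * 0.278 = 10303 + 6256 = 16559
→ [11113, 5104, 13597, 23206, 16559]
Total after period 2: 11113 + 5104 + 13597 + 23206 + 16559 = 69579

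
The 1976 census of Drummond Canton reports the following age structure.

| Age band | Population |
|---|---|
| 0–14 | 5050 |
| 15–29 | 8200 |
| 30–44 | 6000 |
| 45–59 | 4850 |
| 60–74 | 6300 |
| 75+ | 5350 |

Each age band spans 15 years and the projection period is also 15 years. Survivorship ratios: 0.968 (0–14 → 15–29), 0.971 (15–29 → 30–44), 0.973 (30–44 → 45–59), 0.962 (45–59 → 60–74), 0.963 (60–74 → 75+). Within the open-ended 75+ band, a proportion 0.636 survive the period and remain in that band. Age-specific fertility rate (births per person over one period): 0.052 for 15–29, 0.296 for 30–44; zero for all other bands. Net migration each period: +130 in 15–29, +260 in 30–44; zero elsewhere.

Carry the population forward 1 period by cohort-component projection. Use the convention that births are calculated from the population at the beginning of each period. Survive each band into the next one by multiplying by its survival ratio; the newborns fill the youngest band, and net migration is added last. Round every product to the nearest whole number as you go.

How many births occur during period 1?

2202

Period 1.
Births: 8200 × 0.052 = 426  |  6000 × 0.296 = 1776 ⇒ total 2202
15–29: 5050 × 0.968 = 4888
30–44: 8200 × 0.971 = 7962
45–59: 6000 × 0.973 = 5838
60–74: 4850 × 0.962 = 4666
75+: 6300 × 0.963 + 5350 × 0.636 = 6067 + 3403 = 9470
Net migration: 15–29 + 130 → 5018; 30–44 + 260 → 8222
End of period: [2202, 5018, 8222, 5838, 4666, 9470]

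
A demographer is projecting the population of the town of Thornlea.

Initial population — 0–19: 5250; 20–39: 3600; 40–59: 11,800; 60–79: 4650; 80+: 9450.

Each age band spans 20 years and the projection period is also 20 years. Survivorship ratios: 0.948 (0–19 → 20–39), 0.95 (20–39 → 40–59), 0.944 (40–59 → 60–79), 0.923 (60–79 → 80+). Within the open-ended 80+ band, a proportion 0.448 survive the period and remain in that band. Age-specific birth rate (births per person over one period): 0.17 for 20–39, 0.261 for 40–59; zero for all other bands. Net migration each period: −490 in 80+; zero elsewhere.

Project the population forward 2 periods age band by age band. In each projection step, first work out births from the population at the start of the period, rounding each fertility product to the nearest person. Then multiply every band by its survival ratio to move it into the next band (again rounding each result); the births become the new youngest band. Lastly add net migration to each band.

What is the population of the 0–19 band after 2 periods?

Period 1:
Births: 3600 * 0.17 = 612, 11800 * 0.261 = 3080 → 3692
20–39: 5250 * 0.948 = 4977
40–59: 3600 * 0.95 = 3420
60–79: 11800 * 0.944 = 11139
80+: 4650 * 0.923 + 9450 * 0.448 = 4292 + 4234 = 8526
Net migration: 80+ − 490 → 8036
End of period: [3692, 4977, 3420, 11139, 8036]
Period 2:
Births: 4977 * 0.17 = 846, 3420 * 0.261 = 893 → 1739
20–39: 3692 * 0.948 = 3500
40–59: 4977 * 0.95 = 4728
60–79: 3420 * 0.944 = 3228
80+: 11139 * 0.923 + 8036 * 0.448 = 10281 + 3600 = 13881
Net migration: 80+ − 490 → 13391
End of period: [1739, 3500, 4728, 3228, 13391]

1739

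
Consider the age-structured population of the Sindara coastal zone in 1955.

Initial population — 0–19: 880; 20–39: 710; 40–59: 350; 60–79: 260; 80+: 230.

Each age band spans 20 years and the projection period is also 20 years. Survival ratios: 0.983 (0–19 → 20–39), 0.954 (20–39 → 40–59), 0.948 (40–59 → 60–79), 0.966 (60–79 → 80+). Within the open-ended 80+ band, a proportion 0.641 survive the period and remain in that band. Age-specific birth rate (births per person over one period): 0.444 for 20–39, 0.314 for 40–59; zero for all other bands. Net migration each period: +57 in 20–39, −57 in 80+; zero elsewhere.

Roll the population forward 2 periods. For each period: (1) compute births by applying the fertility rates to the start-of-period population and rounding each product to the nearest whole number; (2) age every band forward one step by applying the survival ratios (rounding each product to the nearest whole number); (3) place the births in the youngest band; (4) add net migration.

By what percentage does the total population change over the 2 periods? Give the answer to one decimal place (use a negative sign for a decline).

Period 1.
Births: 710 × 0.444 = 315 ; 350 × 0.314 = 110 — total 425
20–39: 880 × 0.983 = 865
40–59: 710 × 0.954 = 677
60–79: 350 × 0.948 = 332
80+: 260 × 0.966 + 230 × 0.641 = 251 + 147 = 398
Net migration: 20–39 + 57 → 922; 80+ − 57 → 341
End of period: [425, 922, 677, 332, 341]
Period 2.
Births: 922 × 0.444 = 409 ; 677 × 0.314 = 213 — total 622
20–39: 425 × 0.983 = 418
40–59: 922 × 0.954 = 880
60–79: 677 × 0.948 = 642
80+: 332 × 0.966 + 341 × 0.641 = 321 + 219 = 540
Net migration: 20–39 + 57 → 475; 80+ − 57 → 483
End of period: [622, 475, 880, 642, 483]
Total: 2430 → 3102; change = 672; percentage change = 27.7%

27.7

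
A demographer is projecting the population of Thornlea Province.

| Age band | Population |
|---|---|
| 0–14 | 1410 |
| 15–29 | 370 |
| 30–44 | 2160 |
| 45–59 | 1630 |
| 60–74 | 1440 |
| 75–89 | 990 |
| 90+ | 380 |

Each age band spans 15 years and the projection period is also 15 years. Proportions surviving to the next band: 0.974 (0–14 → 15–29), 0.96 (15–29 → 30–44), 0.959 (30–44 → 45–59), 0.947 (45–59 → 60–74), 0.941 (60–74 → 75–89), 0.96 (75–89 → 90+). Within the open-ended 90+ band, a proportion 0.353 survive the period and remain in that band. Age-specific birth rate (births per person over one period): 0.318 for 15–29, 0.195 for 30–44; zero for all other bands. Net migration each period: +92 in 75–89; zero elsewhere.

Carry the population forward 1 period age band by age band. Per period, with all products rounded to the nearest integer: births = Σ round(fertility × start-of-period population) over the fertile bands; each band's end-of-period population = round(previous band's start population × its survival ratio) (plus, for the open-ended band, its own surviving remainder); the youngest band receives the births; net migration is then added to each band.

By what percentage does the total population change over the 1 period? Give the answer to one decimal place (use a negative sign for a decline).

— Period 1 —
Births: 370 * 0.318 = 118, 2160 * 0.195 = 421 → 539
15–29: 1410 * 0.974 = 1373
30–44: 370 * 0.96 = 355
45–59: 2160 * 0.959 = 2071
60–74: 1630 * 0.947 = 1544
75–89: 1440 * 0.941 = 1355
90+: 990 * 0.96 + 380 * 0.353 = 950 + 134 = 1084
Net migration: 75–89 + 92 → 1447
End of period: [539, 1373, 355, 2071, 1544, 1447, 1084]
Total: 8380 → 8413; change = 33; percentage change = 0.4%

0.4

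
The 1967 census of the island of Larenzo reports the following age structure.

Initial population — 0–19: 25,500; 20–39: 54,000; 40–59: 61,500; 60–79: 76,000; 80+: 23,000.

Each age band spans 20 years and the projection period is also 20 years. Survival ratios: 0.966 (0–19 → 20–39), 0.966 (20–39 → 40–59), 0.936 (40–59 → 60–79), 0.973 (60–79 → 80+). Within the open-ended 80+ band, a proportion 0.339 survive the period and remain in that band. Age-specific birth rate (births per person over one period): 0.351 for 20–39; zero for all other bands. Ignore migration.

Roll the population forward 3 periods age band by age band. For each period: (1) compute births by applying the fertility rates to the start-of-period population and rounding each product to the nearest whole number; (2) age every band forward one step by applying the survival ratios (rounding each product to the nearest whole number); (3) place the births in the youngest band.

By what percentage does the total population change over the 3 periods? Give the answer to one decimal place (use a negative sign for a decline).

(Groups numbered youngest = 1 to oldest = 5.)
Period 1.
Births: 54000 × 0.351 = 18954
Group 2: 25500 × 0.966 = 24633
Group 3: 54000 × 0.966 = 52164
Group 4: 61500 × 0.936 = 57564
Group 5: 76000 × 0.973 + 23000 × 0.339 = 73948 + 7797 = 81745
Giving 18954 / 24633 / 52164 / 57564 / 81745.
Period 2.
Births: 24633 × 0.351 = 8646
Group 2: 18954 × 0.966 = 18310
Group 3: 24633 × 0.966 = 23795
Group 4: 52164 × 0.936 = 48826
Group 5: 57564 × 0.973 + 81745 × 0.339 = 56010 + 27712 = 83722
Giving 8646 / 18310 / 23795 / 48826 / 83722.
Period 3.
Births: 18310 × 0.351 = 6427
Group 2: 8646 × 0.966 = 8352
Group 3: 18310 × 0.966 = 17687
Group 4: 23795 × 0.936 = 22272
Group 5: 48826 × 0.973 + 83722 × 0.339 = 47508 + 28382 = 75890
Giving 6427 / 8352 / 17687 / 22272 / 75890.
Total: 240000 → 130628; change = -109372; percentage change = -45.6%

-45.6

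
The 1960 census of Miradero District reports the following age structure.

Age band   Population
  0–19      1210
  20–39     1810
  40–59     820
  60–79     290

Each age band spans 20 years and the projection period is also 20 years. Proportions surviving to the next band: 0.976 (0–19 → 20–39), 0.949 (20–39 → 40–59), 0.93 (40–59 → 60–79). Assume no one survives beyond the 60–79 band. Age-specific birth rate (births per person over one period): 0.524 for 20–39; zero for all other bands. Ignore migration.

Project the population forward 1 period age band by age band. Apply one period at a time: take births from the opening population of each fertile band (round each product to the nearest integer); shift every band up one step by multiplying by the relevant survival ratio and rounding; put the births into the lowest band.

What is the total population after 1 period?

Period 1.
Births: 1810 × 0.524 = 948
20–39: 1210 × 0.976 = 1181
40–59: 1810 × 0.949 = 1718
60–79: 820 × 0.93 = 763
End of period: [948, 1181, 1718, 763]
Total after period 1: 948 + 1181 + 1718 + 763 = 4610

4610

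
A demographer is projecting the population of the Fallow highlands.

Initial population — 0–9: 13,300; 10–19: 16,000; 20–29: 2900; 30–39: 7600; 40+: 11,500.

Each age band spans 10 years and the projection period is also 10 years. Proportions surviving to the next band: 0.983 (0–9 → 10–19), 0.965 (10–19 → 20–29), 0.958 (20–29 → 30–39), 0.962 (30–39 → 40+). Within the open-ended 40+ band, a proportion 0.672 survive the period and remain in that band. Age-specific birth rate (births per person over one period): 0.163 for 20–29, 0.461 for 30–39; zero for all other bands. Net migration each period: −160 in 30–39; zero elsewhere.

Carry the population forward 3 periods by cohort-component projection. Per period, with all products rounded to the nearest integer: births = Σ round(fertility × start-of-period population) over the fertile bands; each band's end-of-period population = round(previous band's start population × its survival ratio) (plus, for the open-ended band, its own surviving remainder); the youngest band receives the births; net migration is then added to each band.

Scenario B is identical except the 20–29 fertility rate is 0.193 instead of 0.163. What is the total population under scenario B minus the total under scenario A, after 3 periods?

Period 1.
Births: 2900 × 0.163 = 473 ; 7600 × 0.461 = 3504 — total 3977
10–19: 13300 × 0.983 = 13074
20–29: 16000 × 0.965 = 15440
30–39: 2900 × 0.958 = 2778
40+: 7600 × 0.962 + 11500 × 0.672 = 7311 + 7728 = 15039
Net migration: 30–39 − 160 → 2618
Giving 3977 / 13074 / 15440 / 2618 / 15039.
Period 2.
Births: 15440 × 0.163 = 2517 ; 2618 × 0.461 = 1207 — total 3724
10–19: 3977 × 0.983 = 3909
20–29: 13074 × 0.965 = 12616
30–39: 15440 × 0.958 = 14792
40+: 2618 × 0.962 + 15039 × 0.672 = 2519 + 10106 = 12625
Net migration: 30–39 − 160 → 14632
Giving 3724 / 3909 / 12616 / 14632 / 12625.
Period 3.
Births: 12616 × 0.163 = 2056 ; 14632 × 0.461 = 6745 — total 8801
10–19: 3724 × 0.983 = 3661
20–29: 3909 × 0.965 = 3772
30–39: 12616 × 0.958 = 12086
40+: 14632 × 0.962 + 12625 × 0.672 = 14076 + 8484 = 22560
Net migration: 30–39 − 160 → 11926
Giving 8801 / 3661 / 3772 / 11926 / 22560.
Scenario A total after 3 periods: 50720
Scenario B projection —
Period 1.
Births: 2900 × 0.193 = 560 ; 7600 × 0.461 = 3504 — total 4064
10–19: 13300 × 0.983 = 13074
20–29: 16000 × 0.965 = 15440
30–39: 2900 × 0.958 = 2778
40+: 7600 × 0.962 + 11500 × 0.672 = 7311 + 7728 = 15039
Net migration: 30–39 − 160 → 2618
Giving 4064 / 13074 / 15440 / 2618 / 15039.
Period 2.
Births: 15440 × 0.193 = 2980 ; 2618 × 0.461 = 1207 — total 4187
10–19: 4064 × 0.983 = 3995
20–29: 13074 × 0.965 = 12616
30–39: 15440 × 0.958 = 14792
40+: 2618 × 0.962 + 15039 × 0.672 = 2519 + 10106 = 12625
Net migration: 30–39 − 160 → 14632
Giving 4187 / 3995 / 12616 / 14632 / 12625.
Period 3.
Births: 12616 × 0.193 = 2435 ; 14632 × 0.461 = 6745 — total 9180
10–19: 4187 × 0.983 = 4116
20–29: 3995 × 0.965 = 3855
30–39: 12616 × 0.958 = 12086
40+: 14632 × 0.962 + 12625 × 0.672 = 14076 + 8484 = 22560
Net migration: 30–39 − 160 → 11926
Giving 9180 / 4116 / 3855 / 11926 / 22560.
Scenario B total after 3 periods: 51637
Difference B − A = 51637 − 50720 = 917

917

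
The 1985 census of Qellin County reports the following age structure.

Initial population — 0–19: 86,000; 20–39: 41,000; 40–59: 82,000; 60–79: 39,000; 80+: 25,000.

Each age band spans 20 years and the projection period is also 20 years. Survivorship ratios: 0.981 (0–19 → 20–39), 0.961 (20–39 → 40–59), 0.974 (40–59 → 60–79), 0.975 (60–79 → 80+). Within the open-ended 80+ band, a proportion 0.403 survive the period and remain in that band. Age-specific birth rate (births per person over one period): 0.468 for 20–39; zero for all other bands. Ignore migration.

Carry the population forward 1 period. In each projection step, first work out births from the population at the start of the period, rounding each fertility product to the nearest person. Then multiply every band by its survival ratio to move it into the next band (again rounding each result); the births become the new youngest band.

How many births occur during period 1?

19188

Period 1:
Births: 41000 × 0.468 = 19188
20–39: 86000 × 0.981 = 84366
40–59: 41000 × 0.961 = 39401
60–79: 82000 × 0.974 = 79868
80+: 39000 × 0.975 + 25000 × 0.403 = 38025 + 10075 = 48100
→ [19188, 84366, 39401, 79868, 48100]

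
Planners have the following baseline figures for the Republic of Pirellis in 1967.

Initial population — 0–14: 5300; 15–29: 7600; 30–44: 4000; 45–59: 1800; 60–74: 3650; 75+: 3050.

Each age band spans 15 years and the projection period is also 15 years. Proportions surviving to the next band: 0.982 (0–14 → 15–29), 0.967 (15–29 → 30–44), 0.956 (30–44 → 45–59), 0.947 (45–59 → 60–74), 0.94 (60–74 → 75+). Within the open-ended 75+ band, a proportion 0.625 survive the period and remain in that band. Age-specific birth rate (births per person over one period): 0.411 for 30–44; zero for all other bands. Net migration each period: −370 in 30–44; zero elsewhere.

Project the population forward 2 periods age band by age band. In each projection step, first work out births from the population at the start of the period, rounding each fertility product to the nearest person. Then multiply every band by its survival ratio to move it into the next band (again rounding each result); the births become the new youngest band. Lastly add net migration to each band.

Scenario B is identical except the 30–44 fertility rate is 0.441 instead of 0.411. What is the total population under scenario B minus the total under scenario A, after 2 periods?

328

(Bands numbered youngest = 1 to oldest = 6.)
After projecting period 1:
Births: 4000 * 0.411 = 1644
Band 2: 5300 * 0.982 = 5205
Band 3: 7600 * 0.967 = 7349
Band 4: 4000 * 0.956 = 3824
Band 5: 1800 * 0.947 = 1705
Band 6: 3650 * 0.94 + 3050 * 0.625 = 3431 + 1906 = 5337
Net migration: Band 3 − 370 → 6979
End of period: [1644, 5205, 6979, 3824, 1705, 5337]
After projecting period 2:
Births: 6979 * 0.411 = 2868
Band 2: 1644 * 0.982 = 1614
Band 3: 5205 * 0.967 = 5033
Band 4: 6979 * 0.956 = 6672
Band 5: 3824 * 0.947 = 3621
Band 6: 1705 * 0.94 + 5337 * 0.625 = 1603 + 3336 = 4939
Net migration: Band 3 − 370 → 4663
End of period: [2868, 1614, 4663, 6672, 3621, 4939]
Scenario A total after 2 periods: 24377
Scenario B projection —
After projecting period 1:
Births: 4000 * 0.441 = 1764
Band 2: 5300 * 0.982 = 5205
Band 3: 7600 * 0.967 = 7349
Band 4: 4000 * 0.956 = 3824
Band 5: 1800 * 0.947 = 1705
Band 6: 3650 * 0.94 + 3050 * 0.625 = 3431 + 1906 = 5337
Net migration: Band 3 − 370 → 6979
End of period: [1764, 5205, 6979, 3824, 1705, 5337]
After projecting period 2:
Births: 6979 * 0.441 = 3078
Band 2: 1764 * 0.982 = 1732
Band 3: 5205 * 0.967 = 5033
Band 4: 6979 * 0.956 = 6672
Band 5: 3824 * 0.947 = 3621
Band 6: 1705 * 0.94 + 5337 * 0.625 = 1603 + 3336 = 4939
Net migration: Band 3 − 370 → 4663
End of period: [3078, 1732, 4663, 6672, 3621, 4939]
Scenario B total after 2 periods: 24705
Difference B − A = 24705 − 24377 = 328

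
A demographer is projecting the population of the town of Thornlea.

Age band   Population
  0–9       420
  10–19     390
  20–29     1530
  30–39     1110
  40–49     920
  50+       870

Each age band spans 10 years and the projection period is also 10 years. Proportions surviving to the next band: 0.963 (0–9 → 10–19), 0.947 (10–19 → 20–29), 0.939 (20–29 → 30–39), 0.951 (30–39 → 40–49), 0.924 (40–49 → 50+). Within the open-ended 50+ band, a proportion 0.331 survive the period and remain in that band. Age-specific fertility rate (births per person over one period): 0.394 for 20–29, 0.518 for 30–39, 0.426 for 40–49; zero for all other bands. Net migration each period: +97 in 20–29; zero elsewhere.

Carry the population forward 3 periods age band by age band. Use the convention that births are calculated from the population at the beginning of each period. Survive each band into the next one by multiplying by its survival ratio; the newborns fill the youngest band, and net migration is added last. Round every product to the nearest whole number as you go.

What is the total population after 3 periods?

6433

Call the groups 1 to 6, youngest first.
[period 1]
Births: 1530 × 0.394 = 603 ; 1110 × 0.518 = 575 ; 920 × 0.426 = 392 ⇒ total 1570
Group 2: 420 × 0.963 = 404
Group 3: 390 × 0.947 = 369
Group 4: 1530 × 0.939 = 1437
Group 5: 1110 × 0.951 = 1056
Group 6: 920 × 0.924 + 870 × 0.331 = 850 + 288 = 1138
Net migration: Group 3 + 97 → 466
End of period: [1570, 404, 466, 1437, 1056, 1138]
[period 2]
Births: 466 × 0.394 = 184 ; 1437 × 0.518 = 744 ; 1056 × 0.426 = 450 ⇒ total 1378
Group 2: 1570 × 0.963 = 1512
Group 3: 404 × 0.947 = 383
Group 4: 466 × 0.939 = 438
Group 5: 1437 × 0.951 = 1367
Group 6: 1056 × 0.924 + 1138 × 0.331 = 976 + 377 = 1353
Net migration: Group 3 + 97 → 480
End of period: [1378, 1512, 480, 438, 1367, 1353]
[period 3]
Births: 480 × 0.394 = 189 ; 438 × 0.518 = 227 ; 1367 × 0.426 = 582 ⇒ total 998
Group 2: 1378 × 0.963 = 1327
Group 3: 1512 × 0.947 = 1432
Group 4: 480 × 0.939 = 451
Group 5: 438 × 0.951 = 417
Group 6: 1367 × 0.924 + 1353 × 0.331 = 1263 + 448 = 1711
Net migration: Group 3 + 97 → 1529
End of period: [998, 1327, 1529, 451, 417, 1711]
Total after period 3: 998 + 1327 + 1529 + 451 + 417 + 1711 = 6433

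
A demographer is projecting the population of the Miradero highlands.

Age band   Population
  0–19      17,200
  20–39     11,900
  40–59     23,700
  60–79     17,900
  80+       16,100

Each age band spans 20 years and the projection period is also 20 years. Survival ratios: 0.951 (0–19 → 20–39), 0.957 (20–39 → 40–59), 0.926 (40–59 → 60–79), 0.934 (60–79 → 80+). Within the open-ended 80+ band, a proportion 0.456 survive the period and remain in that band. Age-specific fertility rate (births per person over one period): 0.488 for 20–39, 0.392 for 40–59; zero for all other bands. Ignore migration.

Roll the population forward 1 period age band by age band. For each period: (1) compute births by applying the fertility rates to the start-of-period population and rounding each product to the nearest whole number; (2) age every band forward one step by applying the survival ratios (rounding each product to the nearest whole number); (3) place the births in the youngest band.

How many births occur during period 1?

15097

— Period 1 —
Births: 11900 × 0.488 = 5807, 23700 × 0.392 = 9290 → 15097
20–39: 17200 × 0.951 = 16357
40–59: 11900 × 0.957 = 11388
60–79: 23700 × 0.926 = 21946
80+: 17900 × 0.934 + 16100 × 0.456 = 16719 + 7342 = 24061
→ [15097, 16357, 11388, 21946, 24061]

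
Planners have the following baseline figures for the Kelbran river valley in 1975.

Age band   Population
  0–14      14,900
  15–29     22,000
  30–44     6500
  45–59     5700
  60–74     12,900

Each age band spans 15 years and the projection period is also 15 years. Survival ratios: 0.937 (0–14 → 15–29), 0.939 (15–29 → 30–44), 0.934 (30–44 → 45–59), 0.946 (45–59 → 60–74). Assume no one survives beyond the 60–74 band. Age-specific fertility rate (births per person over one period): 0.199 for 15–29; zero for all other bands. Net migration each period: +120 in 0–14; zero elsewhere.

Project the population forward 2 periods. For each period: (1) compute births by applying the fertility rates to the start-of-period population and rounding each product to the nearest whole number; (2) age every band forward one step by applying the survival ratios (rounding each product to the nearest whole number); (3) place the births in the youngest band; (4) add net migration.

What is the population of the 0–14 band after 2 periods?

2898

Numbering the groups 1..5 from youngest to oldest:
Period 1.
Births: 22000 × 0.199 = 4378
Group 2: 14900 × 0.937 = 13961
Group 3: 22000 × 0.939 = 20658
Group 4: 6500 × 0.934 = 6071
Group 5: 5700 × 0.946 = 5392
Net migration: Group 1 + 120 → 4498
Population now: 0–14=4498, 15–29=13961, 30–44=20658, 45–59=6071, 60–74=5392
Period 2.
Births: 13961 × 0.199 = 2778
Group 2: 4498 × 0.937 = 4215
Group 3: 13961 × 0.939 = 13109
Group 4: 20658 × 0.934 = 19295
Group 5: 6071 × 0.946 = 5743
Net migration: Group 1 + 120 → 2898
Population now: 0–14=2898, 15–29=4215, 30–44=13109, 45–59=19295, 60–74=5743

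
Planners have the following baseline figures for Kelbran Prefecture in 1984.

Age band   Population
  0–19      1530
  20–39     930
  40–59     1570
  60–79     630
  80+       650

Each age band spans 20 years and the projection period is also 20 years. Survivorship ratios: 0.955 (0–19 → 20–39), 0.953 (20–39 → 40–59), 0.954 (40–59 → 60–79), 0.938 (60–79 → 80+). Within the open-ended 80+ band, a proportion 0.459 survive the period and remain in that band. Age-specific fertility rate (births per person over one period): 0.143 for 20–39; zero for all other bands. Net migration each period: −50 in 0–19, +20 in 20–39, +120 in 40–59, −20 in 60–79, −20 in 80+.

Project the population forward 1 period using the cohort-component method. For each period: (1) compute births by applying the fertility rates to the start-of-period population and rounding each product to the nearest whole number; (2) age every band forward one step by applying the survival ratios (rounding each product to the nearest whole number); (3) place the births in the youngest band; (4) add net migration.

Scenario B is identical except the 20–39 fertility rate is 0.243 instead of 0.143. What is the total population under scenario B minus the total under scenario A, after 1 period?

[period 1]
Births: 930 × 0.143 = 133
20–39: 1530 × 0.955 = 1461
40–59: 930 × 0.953 = 886
60–79: 1570 × 0.954 = 1498
80+: 630 × 0.938 + 650 × 0.459 = 591 + 298 = 889
Net migration: 0–19 − 50 → 83; 20–39 + 20 → 1481; 40–59 + 120 → 1006; 60–79 − 20 → 1478; 80+ − 20 → 869
→ [83, 1481, 1006, 1478, 869]
Scenario A total after 1 period: 4917
Scenario B projection —
[period 1]
Births: 930 × 0.243 = 226
20–39: 1530 × 0.955 = 1461
40–59: 930 × 0.953 = 886
60–79: 1570 × 0.954 = 1498
80+: 630 × 0.938 + 650 × 0.459 = 591 + 298 = 889
Net migration: 0–19 − 50 → 176; 20–39 + 20 → 1481; 40–59 + 120 → 1006; 60–79 − 20 → 1478; 80+ − 20 → 869
→ [176, 1481, 1006, 1478, 869]
Scenario B total after 1 period: 5010
Difference B − A = 5010 − 4917 = 93

93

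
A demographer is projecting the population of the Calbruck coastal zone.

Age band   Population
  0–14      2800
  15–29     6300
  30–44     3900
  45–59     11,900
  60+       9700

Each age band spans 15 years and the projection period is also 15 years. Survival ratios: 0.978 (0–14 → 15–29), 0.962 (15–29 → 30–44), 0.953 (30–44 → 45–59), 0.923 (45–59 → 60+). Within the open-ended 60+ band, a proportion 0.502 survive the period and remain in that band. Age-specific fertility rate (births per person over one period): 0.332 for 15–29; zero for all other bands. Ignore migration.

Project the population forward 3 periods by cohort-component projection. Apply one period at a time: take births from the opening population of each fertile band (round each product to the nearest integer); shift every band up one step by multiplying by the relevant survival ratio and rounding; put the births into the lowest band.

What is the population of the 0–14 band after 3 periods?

Call the bands 1 to 5, youngest first.
Period 1:
Births: 6300 × 0.332 = 2092
Band 2: 2800 × 0.978 = 2738
Band 3: 6300 × 0.962 = 6061
Band 4: 3900 × 0.953 = 3717
Band 5: 11900 × 0.923 + 9700 × 0.502 = 10984 + 4869 = 15853
End of period: [2092, 2738, 6061, 3717, 15853]
Period 2:
Births: 2738 × 0.332 = 909
Band 2: 2092 × 0.978 = 2046
Band 3: 2738 × 0.962 = 2634
Band 4: 6061 × 0.953 = 5776
Band 5: 3717 × 0.923 + 15853 × 0.502 = 3431 + 7958 = 11389
End of period: [909, 2046, 2634, 5776, 11389]
Period 3:
Births: 2046 × 0.332 = 679
Band 2: 909 × 0.978 = 889
Band 3: 2046 × 0.962 = 1968
Band 4: 2634 × 0.953 = 2510
Band 5: 5776 × 0.923 + 11389 × 0.502 = 5331 + 5717 = 11048
End of period: [679, 889, 1968, 2510, 11048]

679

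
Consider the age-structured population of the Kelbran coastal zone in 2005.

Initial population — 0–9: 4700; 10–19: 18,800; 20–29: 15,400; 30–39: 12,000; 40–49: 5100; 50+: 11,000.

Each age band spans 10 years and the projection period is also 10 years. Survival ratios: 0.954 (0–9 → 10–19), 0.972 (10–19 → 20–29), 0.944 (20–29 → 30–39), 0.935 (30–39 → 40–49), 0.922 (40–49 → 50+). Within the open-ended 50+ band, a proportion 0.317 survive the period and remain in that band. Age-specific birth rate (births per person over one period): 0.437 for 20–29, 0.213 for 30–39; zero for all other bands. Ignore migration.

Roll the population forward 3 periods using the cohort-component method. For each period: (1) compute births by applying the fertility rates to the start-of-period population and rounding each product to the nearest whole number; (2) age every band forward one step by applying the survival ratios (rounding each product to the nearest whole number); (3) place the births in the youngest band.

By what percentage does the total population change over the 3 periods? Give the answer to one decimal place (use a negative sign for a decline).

Numbering the groups 1..6 from youngest to oldest:
After projecting period 1:
Births: 15400 × 0.437 = 6730  |  12000 × 0.213 = 2556 → total 9286
Group 2: 4700 × 0.954 = 4484
Group 3: 18800 × 0.972 = 18274
Group 4: 15400 × 0.944 = 14538
Group 5: 12000 × 0.935 = 11220
Group 6: 5100 × 0.922 + 11000 × 0.317 = 4702 + 3487 = 8189
End of period: [9286, 4484, 18274, 14538, 11220, 8189]
After projecting period 2:
Births: 18274 × 0.437 = 7986  |  14538 × 0.213 = 3097 → total 11083
Group 2: 9286 × 0.954 = 8859
Group 3: 4484 × 0.972 = 4358
Group 4: 18274 × 0.944 = 17251
Group 5: 14538 × 0.935 = 13593
Group 6: 11220 × 0.922 + 8189 × 0.317 = 10345 + 2596 = 12941
End of period: [11083, 8859, 4358, 17251, 13593, 12941]
After projecting period 3:
Births: 4358 × 0.437 = 1904  |  17251 × 0.213 = 3674 → total 5578
Group 2: 11083 × 0.954 = 10573
Group 3: 8859 × 0.972 = 8611
Group 4: 4358 × 0.944 = 4114
Group 5: 17251 × 0.935 = 16130
Group 6: 13593 × 0.922 + 12941 × 0.317 = 12533 + 4102 = 16635
End of period: [5578, 10573, 8611, 4114, 16130, 16635]
Total: 67000 → 61641; change = -5359; percentage change = -8.0%

-8.0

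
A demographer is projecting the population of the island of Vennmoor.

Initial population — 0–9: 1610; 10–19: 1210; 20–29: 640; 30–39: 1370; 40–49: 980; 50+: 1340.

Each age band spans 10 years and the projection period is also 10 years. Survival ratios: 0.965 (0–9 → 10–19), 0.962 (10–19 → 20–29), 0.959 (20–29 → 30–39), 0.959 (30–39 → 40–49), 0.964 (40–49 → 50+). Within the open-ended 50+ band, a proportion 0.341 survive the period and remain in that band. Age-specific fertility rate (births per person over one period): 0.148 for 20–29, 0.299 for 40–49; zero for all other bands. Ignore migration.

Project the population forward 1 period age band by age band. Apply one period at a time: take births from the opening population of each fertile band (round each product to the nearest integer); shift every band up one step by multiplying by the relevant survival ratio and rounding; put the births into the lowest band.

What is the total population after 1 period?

Call the bands 1 to 6, youngest first.
After projecting period 1:
Births: 640 × 0.148 = 95 ; 980 × 0.299 = 293 → 388
Band 2: 1610 × 0.965 = 1554
Band 3: 1210 × 0.962 = 1164
Band 4: 640 × 0.959 = 614
Band 5: 1370 × 0.959 = 1314
Band 6: 980 × 0.964 + 1340 × 0.341 = 945 + 457 = 1402
Giving 388 / 1554 / 1164 / 614 / 1314 / 1402.
Total after period 1: 388 + 1554 + 1164 + 614 + 1314 + 1402 = 6436

6436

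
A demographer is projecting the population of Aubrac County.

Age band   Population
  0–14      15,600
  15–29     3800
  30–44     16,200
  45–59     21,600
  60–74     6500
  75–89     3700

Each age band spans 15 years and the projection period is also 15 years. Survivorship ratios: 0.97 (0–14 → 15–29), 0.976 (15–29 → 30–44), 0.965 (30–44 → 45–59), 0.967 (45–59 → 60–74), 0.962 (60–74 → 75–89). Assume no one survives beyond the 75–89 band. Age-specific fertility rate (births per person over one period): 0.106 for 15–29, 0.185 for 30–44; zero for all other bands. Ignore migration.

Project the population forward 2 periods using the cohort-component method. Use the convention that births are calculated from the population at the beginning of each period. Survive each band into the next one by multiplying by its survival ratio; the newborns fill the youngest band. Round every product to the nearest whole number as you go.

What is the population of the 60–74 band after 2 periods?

Numbering the groups 1..6 from youngest to oldest:
After projecting period 1:
Births: 3800 × 0.106 = 403, 16200 × 0.185 = 2997 ⇒ total 3400
Group 2: 15600 × 0.97 = 15132
Group 3: 3800 × 0.976 = 3709
Group 4: 16200 × 0.965 = 15633
Group 5: 21600 × 0.967 = 20887
Group 6: 6500 × 0.962 = 6253
Giving 3400 / 15132 / 3709 / 15633 / 20887 / 6253.
After projecting period 2:
Births: 15132 × 0.106 = 1604, 3709 × 0.185 = 686 ⇒ total 2290
Group 2: 3400 × 0.97 = 3298
Group 3: 15132 × 0.976 = 14769
Group 4: 3709 × 0.965 = 3579
Group 5: 15633 × 0.967 = 15117
Group 6: 20887 × 0.962 = 20093
Giving 2290 / 3298 / 14769 / 3579 / 15117 / 20093.

15117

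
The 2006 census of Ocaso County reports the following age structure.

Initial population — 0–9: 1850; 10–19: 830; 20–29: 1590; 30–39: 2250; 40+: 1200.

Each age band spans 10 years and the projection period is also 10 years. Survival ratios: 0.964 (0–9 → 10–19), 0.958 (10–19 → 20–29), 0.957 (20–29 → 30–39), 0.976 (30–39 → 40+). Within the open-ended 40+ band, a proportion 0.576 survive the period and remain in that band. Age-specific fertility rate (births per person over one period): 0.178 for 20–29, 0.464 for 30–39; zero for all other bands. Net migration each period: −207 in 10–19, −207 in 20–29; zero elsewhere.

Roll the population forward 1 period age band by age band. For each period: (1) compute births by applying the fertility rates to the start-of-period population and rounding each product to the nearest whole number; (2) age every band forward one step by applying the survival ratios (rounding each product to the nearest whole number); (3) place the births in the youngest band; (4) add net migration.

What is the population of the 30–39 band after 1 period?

1522

Numbering the groups 1..5 from youngest to oldest:
Period 1:
Births: 1590 * 0.178 = 283  |  2250 * 0.464 = 1044 → total 1327
Group 2: 1850 * 0.964 = 1783
Group 3: 830 * 0.958 = 795
Group 4: 1590 * 0.957 = 1522
Group 5: 2250 * 0.976 + 1200 * 0.576 = 2196 + 691 = 2887
Net migration: Group 2 − 207 → 1576; Group 3 − 207 → 588
Giving 1327 / 1576 / 588 / 1522 / 2887.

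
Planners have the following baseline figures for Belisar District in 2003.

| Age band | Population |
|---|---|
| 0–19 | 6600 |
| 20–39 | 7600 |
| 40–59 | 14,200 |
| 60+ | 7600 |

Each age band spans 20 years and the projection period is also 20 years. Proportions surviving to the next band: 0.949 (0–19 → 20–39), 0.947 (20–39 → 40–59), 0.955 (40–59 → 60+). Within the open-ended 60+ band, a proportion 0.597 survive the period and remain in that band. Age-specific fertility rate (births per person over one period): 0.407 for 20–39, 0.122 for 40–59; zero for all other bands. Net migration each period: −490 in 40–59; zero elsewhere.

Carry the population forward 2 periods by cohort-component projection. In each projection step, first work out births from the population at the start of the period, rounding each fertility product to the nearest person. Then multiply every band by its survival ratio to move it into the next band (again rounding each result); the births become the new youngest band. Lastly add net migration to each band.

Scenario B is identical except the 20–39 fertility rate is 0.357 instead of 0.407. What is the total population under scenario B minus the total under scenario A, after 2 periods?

-674

[period 1]
Births: 7600 * 0.407 = 3093, 14200 * 0.122 = 1732 → total 4825
20–39: 6600 * 0.949 = 6263
40–59: 7600 * 0.947 = 7197
60+: 14200 * 0.955 + 7600 * 0.597 = 13561 + 4537 = 18098
Net migration: 40–59 − 490 → 6707
Giving 4825 / 6263 / 6707 / 18098.
[period 2]
Births: 6263 * 0.407 = 2549, 6707 * 0.122 = 818 → total 3367
20–39: 4825 * 0.949 = 4579
40–59: 6263 * 0.947 = 5931
60+: 6707 * 0.955 + 18098 * 0.597 = 6405 + 10805 = 17210
Net migration: 40–59 − 490 → 5441
Giving 3367 / 4579 / 5441 / 17210.
Scenario A total after 2 periods: 30597
Scenario B projection —
[period 1]
Births: 7600 * 0.357 = 2713, 14200 * 0.122 = 1732 → total 4445
20–39: 6600 * 0.949 = 6263
40–59: 7600 * 0.947 = 7197
60+: 14200 * 0.955 + 7600 * 0.597 = 13561 + 4537 = 18098
Net migration: 40–59 − 490 → 6707
Giving 4445 / 6263 / 6707 / 18098.
[period 2]
Births: 6263 * 0.357 = 2236, 6707 * 0.122 = 818 → total 3054
20–39: 4445 * 0.949 = 4218
40–59: 6263 * 0.947 = 5931
60+: 6707 * 0.955 + 18098 * 0.597 = 6405 + 10805 = 17210
Net migration: 40–59 − 490 → 5441
Giving 3054 / 4218 / 5441 / 17210.
Scenario B total after 2 periods: 29923
Difference B − A = 29923 − 30597 = -674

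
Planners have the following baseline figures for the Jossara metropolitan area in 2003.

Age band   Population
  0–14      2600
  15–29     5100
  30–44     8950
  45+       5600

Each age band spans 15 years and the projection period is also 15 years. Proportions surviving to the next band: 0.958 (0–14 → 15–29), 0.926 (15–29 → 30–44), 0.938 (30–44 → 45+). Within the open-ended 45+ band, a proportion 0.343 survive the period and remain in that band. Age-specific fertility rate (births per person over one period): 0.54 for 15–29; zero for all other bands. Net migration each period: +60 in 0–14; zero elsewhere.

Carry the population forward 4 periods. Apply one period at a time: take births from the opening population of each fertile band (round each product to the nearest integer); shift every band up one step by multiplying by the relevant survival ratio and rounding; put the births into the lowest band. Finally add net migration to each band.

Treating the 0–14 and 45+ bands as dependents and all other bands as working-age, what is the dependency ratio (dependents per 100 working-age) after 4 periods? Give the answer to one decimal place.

178.2

Numbering the groups 1..4 from youngest to oldest:
— Period 1 —
Births: 5100 * 0.54 = 2754
Group 2: 2600 * 0.958 = 2491
Group 3: 5100 * 0.926 = 4723
Group 4: 8950 * 0.938 + 5600 * 0.343 = 8395 + 1921 = 10316
Net migration: Group 1 + 60 → 2814
End of period: [2814, 2491, 4723, 10316]
— Period 2 —
Births: 2491 * 0.54 = 1345
Group 2: 2814 * 0.958 = 2696
Group 3: 2491 * 0.926 = 2307
Group 4: 4723 * 0.938 + 10316 * 0.343 = 4430 + 3538 = 7968
Net migration: Group 1 + 60 → 1405
End of period: [1405, 2696, 2307, 7968]
— Period 3 —
Births: 2696 * 0.54 = 1456
Group 2: 1405 * 0.958 = 1346
Group 3: 2696 * 0.926 = 2496
Group 4: 2307 * 0.938 + 7968 * 0.343 = 2164 + 2733 = 4897
Net migration: Group 1 + 60 → 1516
End of period: [1516, 1346, 2496, 4897]
— Period 4 —
Births: 1346 * 0.54 = 727
Group 2: 1516 * 0.958 = 1452
Group 3: 1346 * 0.926 = 1246
Group 4: 2496 * 0.938 + 4897 * 0.343 = 2341 + 1680 = 4021
Net migration: Group 1 + 60 → 787
End of period: [787, 1452, 1246, 4021]
Dependents (band 0–14 + band 45+) = 787 + 4021 = 4808; working-age = 2698; ratio = 4808/2698 × 100 = 178.2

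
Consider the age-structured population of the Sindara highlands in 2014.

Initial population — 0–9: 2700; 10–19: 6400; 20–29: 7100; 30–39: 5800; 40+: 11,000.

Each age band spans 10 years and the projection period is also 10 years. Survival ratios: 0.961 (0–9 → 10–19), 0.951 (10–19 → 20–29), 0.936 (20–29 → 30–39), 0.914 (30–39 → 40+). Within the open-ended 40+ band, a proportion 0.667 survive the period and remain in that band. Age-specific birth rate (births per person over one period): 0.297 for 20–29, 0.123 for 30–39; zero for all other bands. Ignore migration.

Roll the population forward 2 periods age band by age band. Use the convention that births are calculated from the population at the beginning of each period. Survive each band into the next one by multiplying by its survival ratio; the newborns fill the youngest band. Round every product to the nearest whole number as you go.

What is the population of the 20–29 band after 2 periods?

2468

Call the groups 1 to 5, youngest first.
After projecting period 1:
Births: 7100 × 0.297 = 2109  |  5800 × 0.123 = 713 → 2822
Group 2: 2700 × 0.961 = 2595
Group 3: 6400 × 0.951 = 6086
Group 4: 7100 × 0.936 = 6646
Group 5: 5800 × 0.914 + 11000 × 0.667 = 5301 + 7337 = 12638
End of period: [2822, 2595, 6086, 6646, 12638]
After projecting period 2:
Births: 6086 × 0.297 = 1808  |  6646 × 0.123 = 817 → 2625
Group 2: 2822 × 0.961 = 2712
Group 3: 2595 × 0.951 = 2468
Group 4: 6086 × 0.936 = 5696
Group 5: 6646 × 0.914 + 12638 × 0.667 = 6074 + 8430 = 14504
End of period: [2625, 2712, 2468, 5696, 14504]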